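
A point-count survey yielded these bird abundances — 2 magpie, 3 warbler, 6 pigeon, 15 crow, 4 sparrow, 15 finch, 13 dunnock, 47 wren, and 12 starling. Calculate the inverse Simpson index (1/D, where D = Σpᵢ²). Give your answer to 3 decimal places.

Total N = 2+3+6+15+4+15+13+47+12 = 117, so the proportions are 0.017094, 0.025641, 0.0512821, 0.1282051, 0.034188, 0.1282051, 0.1111111, 0.4017094, 0.1025641 (working shown to 7 dp, full precision carried).
D = 0.017094² + 0.025641² + 0.0512821² + 0.1282051² + 0.034188² + 0.1282051² + 0.1111111² + 0.4017094² + 0.1025641² = 0.0002922 + 0.0006575 + 0.0026298 + 0.0164366 + 0.0011688 + 0.0164366 + 0.0123457 + 0.1613704 + 0.0105194 = 0.2218570.
So 1/D = 4.50741, i.e. 4.507 to 3 decimal places.

4.507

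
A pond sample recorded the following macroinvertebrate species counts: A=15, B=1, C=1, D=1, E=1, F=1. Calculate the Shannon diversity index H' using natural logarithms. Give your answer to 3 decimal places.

Total N = 15+1+1+1+1+1 = 20, so the proportions are 0.75, 0.05, 0.05, 0.05, 0.05, 0.05 (working shown to 5 dp, full precision carried).
Each pᵢ ln pᵢ term: 0.75×(-0.28768)=-0.21576, 0.05×(-2.99573)=-0.14979, 0.05×(-2.99573)=-0.14979, 0.05×(-2.99573)=-0.14979, 0.05×(-2.99573)=-0.14979, 0.05×(-2.99573)=-0.14979.
Sum = -0.96469, so H' = 0.965.

0.965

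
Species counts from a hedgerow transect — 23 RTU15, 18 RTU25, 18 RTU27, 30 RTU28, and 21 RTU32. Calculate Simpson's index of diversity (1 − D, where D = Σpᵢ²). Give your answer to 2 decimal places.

0.79

Total N = 23+18+18+30+21 = 110, so the proportions are 0.2091, 0.1636, 0.1636, 0.2727, 0.1909 (working shown to 4 dp, full precision carried).
D = 0.2091² + 0.1636² + 0.1636² + 0.2727² + 0.1909² = 0.0437 + 0.0268 + 0.0268 + 0.0744 + 0.0364 = 0.2081.
So 1 − D = 0.7919, i.e. 0.79 to 2 decimal places.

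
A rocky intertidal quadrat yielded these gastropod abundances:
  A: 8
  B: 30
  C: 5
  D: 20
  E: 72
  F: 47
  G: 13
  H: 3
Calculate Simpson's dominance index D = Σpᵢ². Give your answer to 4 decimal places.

Total N = 8+30+5+20+72+47+13+3 = 198, so the proportions are 0.040404, 0.151515, 0.025253, 0.10101, 0.363636, 0.237374, 0.065657, 0.015152 (working shown to 6 dp, full precision carried).
D = 0.040404² + 0.151515² + 0.025253² + 0.10101² + 0.363636² + 0.237374² + 0.065657² + 0.015152² = 0.001632 + 0.022957 + 0.000638 + 0.010203 + 0.132231 + 0.056346 + 0.004311 + 0.000230 = 0.228548.
To 4 decimal places, D = 0.2285.

0.2285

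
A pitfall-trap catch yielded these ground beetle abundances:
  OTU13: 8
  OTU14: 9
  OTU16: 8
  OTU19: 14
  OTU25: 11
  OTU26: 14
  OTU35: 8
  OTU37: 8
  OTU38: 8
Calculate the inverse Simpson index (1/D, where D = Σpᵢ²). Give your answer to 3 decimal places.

Total N = 8+9+8+14+11+14+8+8+8 = 88, so the proportions are 0.0909091, 0.1022727, 0.0909091, 0.1590909, 0.125, 0.1590909, 0.0909091, 0.0909091, 0.0909091 (working shown to 7 dp, full precision carried).
D = 0.0909091² + 0.1022727² + 0.0909091² + 0.1590909² + 0.125² + 0.1590909² + 0.0909091² + 0.0909091² + 0.0909091² = 0.0082645 + 0.0104597 + 0.0082645 + 0.0253099 + 0.0156250 + 0.0253099 + 0.0082645 + 0.0082645 + 0.0082645 = 0.1180269.
So 1/D = 8.47265, i.e. 8.473 to 3 decimal places.

8.473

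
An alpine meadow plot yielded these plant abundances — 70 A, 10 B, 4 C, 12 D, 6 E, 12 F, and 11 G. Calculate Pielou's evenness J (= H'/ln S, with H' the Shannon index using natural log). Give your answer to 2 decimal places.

0.74

Total N = 70+10+4+12+6+12+11 = 125, so the proportions are 0.56, 0.08, 0.032, 0.096, 0.048, 0.096, 0.088 (working shown to 4 dp, full precision carried).
H' = −Σ pᵢ ln pᵢ = −((-0.3247) + (-0.2021) + (-0.1101) + (-0.2250) + (-0.1458) + (-0.2250) + (-0.2139)) = 1.4465.
With S = 7 species, ln S = 1.9459, so J = 1.4465/1.9459 = 0.7433, i.e. 0.74 to 2 decimal places.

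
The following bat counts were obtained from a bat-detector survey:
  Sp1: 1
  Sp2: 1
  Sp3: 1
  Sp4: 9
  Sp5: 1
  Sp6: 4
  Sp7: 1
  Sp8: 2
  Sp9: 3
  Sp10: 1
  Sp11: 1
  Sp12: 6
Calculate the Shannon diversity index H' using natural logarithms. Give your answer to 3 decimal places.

Total N = 1+1+1+9+1+4+1+2+3+1+1+6 = 31, so the proportions are 0.03226, 0.03226, 0.03226, 0.29032, 0.03226, 0.12903, 0.03226, 0.06452, 0.09677, 0.03226, 0.03226, 0.19355 (working shown to 5 dp, full precision carried).
Each pᵢ ln pᵢ term: 0.03226×(-3.43399)=-0.11077, 0.03226×(-3.43399)=-0.11077, 0.03226×(-3.43399)=-0.11077, 0.29032×(-1.23676)=-0.35906, 0.03226×(-3.43399)=-0.11077, 0.12903×(-2.04769)=-0.26422, 0.03226×(-3.43399)=-0.11077, 0.06452×(-2.74084)=-0.17683, 0.09677×(-2.33537)=-0.22600, 0.03226×(-3.43399)=-0.11077, 0.03226×(-3.43399)=-0.11077, 0.19355×(-1.64223)=-0.31785.
Sum = -2.11938, so H' = 2.119.

2.119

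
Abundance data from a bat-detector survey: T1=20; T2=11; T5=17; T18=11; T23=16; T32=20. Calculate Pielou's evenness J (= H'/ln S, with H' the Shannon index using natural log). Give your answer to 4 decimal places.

Total N = 20+11+17+11+16+20 = 95, so the proportions are 0.210526, 0.115789, 0.178947, 0.115789, 0.168421, 0.210526 (working shown to 6 dp, full precision carried).
H' = −Σ pᵢ ln pᵢ = −((-0.328030) + (-0.249640) + (-0.307908) + (-0.249640) + (-0.300006) + (-0.328030)) = 1.763255.
With S = 6 species, ln S = 1.791759, so J = 1.763255/1.791759 = 0.984092, i.e. 0.9841 to 4 decimal places.

0.9841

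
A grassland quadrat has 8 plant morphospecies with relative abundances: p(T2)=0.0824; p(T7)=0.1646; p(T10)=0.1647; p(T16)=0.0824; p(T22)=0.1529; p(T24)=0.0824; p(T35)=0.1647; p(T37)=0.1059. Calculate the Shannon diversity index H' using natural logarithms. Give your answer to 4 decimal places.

Each pᵢ ln pᵢ term (working shown to 6 dp, full precision carried): 0.0824×(-2.496170)=-0.205684, 0.1646×(-1.804237)=-0.296977, 0.1647×(-1.803630)=-0.297058, 0.0824×(-2.496170)=-0.205684, 0.1529×(-1.877971)=-0.287142, 0.0824×(-2.496170)=-0.205684, 0.1647×(-1.803630)=-0.297058, 0.1059×(-2.245260)=-0.237773.
Sum = -2.033061, so H' = 2.0331.

2.0331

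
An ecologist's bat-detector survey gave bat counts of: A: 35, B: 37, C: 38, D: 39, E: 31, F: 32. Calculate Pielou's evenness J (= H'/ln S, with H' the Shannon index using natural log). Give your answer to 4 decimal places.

0.9980

Total N = 35+37+38+39+31+32 = 212, so the proportions are 0.165094, 0.174528, 0.179245, 0.183962, 0.146226, 0.150943 (working shown to 6 dp, full precision carried).
H' = −Σ pᵢ ln pᵢ = −((-0.297374) + (-0.304669) + (-0.308123) + (-0.311453) + (-0.281135) + (-0.285411)) = 1.788164.
With S = 6 species, ln S = 1.791759, so J = 1.788164/1.791759 = 0.997993, i.e. 0.9980 to 4 decimal places.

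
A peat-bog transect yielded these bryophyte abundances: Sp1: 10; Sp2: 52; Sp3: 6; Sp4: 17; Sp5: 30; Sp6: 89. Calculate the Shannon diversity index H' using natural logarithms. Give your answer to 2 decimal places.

1.45

Total N = 10+52+6+17+30+89 = 204, so the proportions are 0.049, 0.2549, 0.0294, 0.0833, 0.1471, 0.4363 (working shown to 4 dp, full precision carried).
Each pᵢ ln pᵢ term: 0.049×(-3.0155)=-0.1478, 0.2549×(-1.3669)=-0.3484, 0.0294×(-3.5264)=-0.1037, 0.0833×(-2.4849)=-0.2071, 0.1471×(-1.9169)=-0.2819, 0.4363×(-0.8295)=-0.3619.
Sum = -1.4508, so H' = 1.45.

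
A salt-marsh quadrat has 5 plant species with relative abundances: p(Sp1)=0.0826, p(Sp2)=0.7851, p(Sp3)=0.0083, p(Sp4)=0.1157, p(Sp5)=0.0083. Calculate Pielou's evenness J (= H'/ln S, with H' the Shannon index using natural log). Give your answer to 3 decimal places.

0.450

H' = −Σ pᵢ ln pᵢ = −((-0.20598) + (-0.18995) + (-0.03977) + (-0.24954) + (-0.03977)) = 0.72501 (working shown to 5 dp, full precision carried).
With S = 5 species, ln S = 1.60944, so J = 0.72501/1.60944 = 0.45047, i.e. 0.450 to 3 decimal places.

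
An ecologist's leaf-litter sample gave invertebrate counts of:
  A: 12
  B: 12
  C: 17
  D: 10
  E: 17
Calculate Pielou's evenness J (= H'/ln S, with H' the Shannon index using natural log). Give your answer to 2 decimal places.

0.99

Total N = 12+12+17+10+17 = 68, so the proportions are 0.1765, 0.1765, 0.25, 0.1471, 0.25 (working shown to 4 dp, full precision carried).
H' = −Σ pᵢ ln pᵢ = −((-0.3061) + (-0.3061) + (-0.3466) + (-0.2819) + (-0.3466)) = 1.5873.
With S = 5 species, ln S = 1.6094, so J = 1.5873/1.6094 = 0.9862, i.e. 0.99 to 2 decimal places.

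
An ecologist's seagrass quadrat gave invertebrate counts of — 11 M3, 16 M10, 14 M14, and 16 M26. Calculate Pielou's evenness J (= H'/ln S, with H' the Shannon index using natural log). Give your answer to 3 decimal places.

Total N = 11+16+14+16 = 57, so the proportions are 0.19298, 0.2807, 0.24561, 0.2807 (working shown to 5 dp, full precision carried).
H' = −Σ pᵢ ln pᵢ = −((-0.31749) + (-0.35662) + (-0.34484) + (-0.35662)) = 1.37557.
With S = 4 species, ln S = 1.38629, so J = 1.37557/1.38629 = 0.99226, i.e. 0.992 to 3 decimal places.

0.992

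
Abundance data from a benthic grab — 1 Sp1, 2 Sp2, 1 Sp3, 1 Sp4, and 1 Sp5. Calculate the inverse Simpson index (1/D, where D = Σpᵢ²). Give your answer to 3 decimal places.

4.500

Total N = 1+2+1+1+1 = 6, so the proportions are 0.1666667, 0.3333333, 0.1666667, 0.1666667, 0.1666667 (working shown to 7 dp, full precision carried).
D = 0.1666667² + 0.3333333² + 0.1666667² + 0.1666667² + 0.1666667² = 0.0277778 + 0.1111111 + 0.0277778 + 0.0277778 + 0.0277778 = 0.2222222.
So 1/D = 4.50000, i.e. 4.500 to 3 decimal places.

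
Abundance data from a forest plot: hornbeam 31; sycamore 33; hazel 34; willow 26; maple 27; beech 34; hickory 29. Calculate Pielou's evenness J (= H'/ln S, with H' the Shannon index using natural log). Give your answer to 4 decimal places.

0.9974

Total N = 31+33+34+26+27+34+29 = 214, so the proportions are 0.14486, 0.154206, 0.158879, 0.121495, 0.126168, 0.158879, 0.135514 (working shown to 6 dp, full precision carried).
H' = −Σ pᵢ ln pᵢ = −((-0.279868) + (-0.288283) + (-0.292275) + (-0.256098) + (-0.261186) + (-0.292275) + (-0.270849)) = 1.940833.
With S = 7 species, ln S = 1.945910, so J = 1.940833/1.945910 = 0.997391, i.e. 0.9974 to 4 decimal places.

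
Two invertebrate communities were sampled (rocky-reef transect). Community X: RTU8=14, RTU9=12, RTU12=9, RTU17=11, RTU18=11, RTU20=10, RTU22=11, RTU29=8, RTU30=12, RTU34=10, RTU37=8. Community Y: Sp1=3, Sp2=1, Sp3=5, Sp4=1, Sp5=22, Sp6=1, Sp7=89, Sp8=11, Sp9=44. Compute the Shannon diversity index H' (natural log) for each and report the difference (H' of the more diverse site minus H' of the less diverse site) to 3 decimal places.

1.003

Community X: N=116, proportions 0.1206897, 0.1034483, 0.0775862, 0.0948276, 0.0948276, 0.0862069, 0.0948276, 0.0689655, 0.1034483, 0.0862069, 0.0689655, giving H' = 2.3845135 (working shown to 7 dp, full precision carried).
Community Y: N=177, proportions 0.0169492, 0.0056497, 0.0282486, 0.0056497, 0.1242938, 0.0056497, 0.5028249, 0.0621469, 0.2485876, giving H' = 1.3811453.
Difference = |2.3845135 − 1.3811453| = 1.0033682, i.e. 1.003 to 3 decimal places.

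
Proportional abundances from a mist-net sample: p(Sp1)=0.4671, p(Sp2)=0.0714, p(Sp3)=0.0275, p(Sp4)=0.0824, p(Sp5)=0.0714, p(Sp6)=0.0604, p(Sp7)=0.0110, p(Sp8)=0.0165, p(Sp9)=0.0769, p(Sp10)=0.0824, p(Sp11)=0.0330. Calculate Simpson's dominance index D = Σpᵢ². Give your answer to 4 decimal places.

D = 0.4671² + 0.0714² + 0.0275² + 0.0824² + 0.0714² + 0.0604² + 0.011² + 0.0165² + 0.0769² + 0.0824² + 0.033² = 0.218182 + 0.005098 + 0.000756 + 0.006790 + 0.005098 + 0.003648 + 0.000121 + 0.000272 + 0.005914 + 0.006790 + 0.001089 = 0.253758 (working shown to 6 dp, full precision carried).
To 4 decimal places, D = 0.2538.

0.2538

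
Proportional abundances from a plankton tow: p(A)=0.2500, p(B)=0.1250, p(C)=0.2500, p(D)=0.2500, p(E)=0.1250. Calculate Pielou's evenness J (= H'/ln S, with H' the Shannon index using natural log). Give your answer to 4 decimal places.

H' = −Σ pᵢ ln pᵢ = −((-0.346574) + (-0.259930) + (-0.346574) + (-0.346574) + (-0.259930)) = 1.559581 (working shown to 6 dp, full precision carried).
With S = 5 species, ln S = 1.609438, so J = 1.559581/1.609438 = 0.969022, i.e. 0.9690 to 4 decimal places.

0.9690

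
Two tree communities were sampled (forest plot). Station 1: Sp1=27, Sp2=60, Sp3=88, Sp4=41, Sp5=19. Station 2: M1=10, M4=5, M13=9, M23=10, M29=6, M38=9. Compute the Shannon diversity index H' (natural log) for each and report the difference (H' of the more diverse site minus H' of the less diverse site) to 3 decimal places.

0.288

Station 1: N=235, proportions 0.11489, 0.25532, 0.37447, 0.17447, 0.08085, giving H' = 1.47297 (working shown to 5 dp, full precision carried).
Station 2: N=49, proportions 0.20408, 0.10204, 0.18367, 0.20408, 0.12245, 0.18367, giving H' = 1.76122.
Difference = |1.47297 − 1.76122| = 0.28825, i.e. 0.288 to 3 decimal places.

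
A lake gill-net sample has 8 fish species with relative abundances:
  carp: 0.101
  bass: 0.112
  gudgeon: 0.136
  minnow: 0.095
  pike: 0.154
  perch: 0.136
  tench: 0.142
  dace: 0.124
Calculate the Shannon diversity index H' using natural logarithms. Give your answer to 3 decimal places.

Each pᵢ ln pᵢ term (working shown to 5 dp, full precision carried): 0.101×(-2.29263)=-0.23156, 0.112×(-2.18926)=-0.24520, 0.136×(-1.99510)=-0.27133, 0.095×(-2.35388)=-0.22362, 0.154×(-1.87080)=-0.28810, 0.136×(-1.99510)=-0.27133, 0.142×(-1.95193)=-0.27717, 0.124×(-2.08747)=-0.25885.
Sum = -2.06716, so H' = 2.067.

2.067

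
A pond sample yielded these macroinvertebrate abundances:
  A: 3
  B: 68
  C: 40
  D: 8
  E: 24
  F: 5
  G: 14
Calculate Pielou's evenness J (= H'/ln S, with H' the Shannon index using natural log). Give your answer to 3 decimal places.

0.788

Total N = 3+68+40+8+24+5+14 = 162, so the proportions are 0.01852, 0.41975, 0.24691, 0.04938, 0.14815, 0.03086, 0.08642 (working shown to 5 dp, full precision carried).
H' = −Σ pᵢ ln pᵢ = −((-0.07387) + (-0.36438) + (-0.34536) + (-0.14855) + (-0.28290) + (-0.10735) + (-0.21160)) = 1.53401.
With S = 7 species, ln S = 1.94591, so J = 1.53401/1.94591 = 0.78833, i.e. 0.788 to 3 decimal places.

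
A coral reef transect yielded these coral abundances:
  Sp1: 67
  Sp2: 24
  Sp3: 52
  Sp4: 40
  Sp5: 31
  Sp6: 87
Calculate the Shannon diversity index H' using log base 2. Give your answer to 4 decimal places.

Total N = 67+24+52+40+31+87 = 301, so the proportions are 0.222591, 0.079734, 0.172757, 0.13289, 0.10299, 0.289037 (working shown to 6 dp, full precision carried).
Each pᵢ log₂ pᵢ term: 0.222591×(-2.167530)=-0.482474, 0.079734×(-3.648657)=-0.290923, 0.172757×(-2.533180)=-0.437626, 0.13289×(-2.911692)=-0.386936, 0.10299×(-3.279423)=-0.337748, 0.289037×(-1.790676)=-0.517571.
Sum = -2.453277, so H' = 2.4533.

2.4533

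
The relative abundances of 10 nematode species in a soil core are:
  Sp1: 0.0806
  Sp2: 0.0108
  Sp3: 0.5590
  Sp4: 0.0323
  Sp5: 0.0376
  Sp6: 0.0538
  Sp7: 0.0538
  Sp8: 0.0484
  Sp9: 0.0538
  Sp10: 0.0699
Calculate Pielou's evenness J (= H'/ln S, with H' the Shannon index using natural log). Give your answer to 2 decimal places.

0.70

H' = −Σ pᵢ ln pᵢ = −((-0.2030) + (-0.0489) + (-0.3251) + (-0.1109) + (-0.1234) + (-0.1572) + (-0.1572) + (-0.1466) + (-0.1572) + (-0.1860)) = 1.6155 (working shown to 4 dp, full precision carried).
With S = 10 species, ln S = 2.3026, so J = 1.6155/2.3026 = 0.7016, i.e. 0.70 to 2 decimal places.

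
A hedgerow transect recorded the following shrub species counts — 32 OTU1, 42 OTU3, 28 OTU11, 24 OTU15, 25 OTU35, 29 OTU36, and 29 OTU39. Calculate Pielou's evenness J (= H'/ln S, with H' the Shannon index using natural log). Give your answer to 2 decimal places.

0.99

Total N = 32+42+28+24+25+29+29 = 209, so the proportions are 0.1531, 0.201, 0.134, 0.1148, 0.1196, 0.1388, 0.1388 (working shown to 4 dp, full precision carried).
H' = −Σ pᵢ ln pᵢ = −((-0.2873) + (-0.3225) + (-0.2693) + (-0.2485) + (-0.2540) + (-0.2740) + (-0.2740)) = 1.9297.
With S = 7 species, ln S = 1.9459, so J = 1.9297/1.9459 = 0.9917, i.e. 0.99 to 2 decimal places.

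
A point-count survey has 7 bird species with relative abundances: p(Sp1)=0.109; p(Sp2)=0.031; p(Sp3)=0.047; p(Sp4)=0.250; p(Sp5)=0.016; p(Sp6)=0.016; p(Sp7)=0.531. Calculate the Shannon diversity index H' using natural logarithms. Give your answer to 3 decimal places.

Each pᵢ ln pᵢ term (working shown to 5 dp, full precision carried): 0.109×(-2.21641)=-0.24159, 0.031×(-3.47377)=-0.10769, 0.047×(-3.05761)=-0.14371, 0.25×(-1.38629)=-0.34657, 0.016×(-4.13517)=-0.06616, 0.016×(-4.13517)=-0.06616, 0.531×(-0.63299)=-0.33612.
Sum = -1.30800, so H' = 1.308.

1.308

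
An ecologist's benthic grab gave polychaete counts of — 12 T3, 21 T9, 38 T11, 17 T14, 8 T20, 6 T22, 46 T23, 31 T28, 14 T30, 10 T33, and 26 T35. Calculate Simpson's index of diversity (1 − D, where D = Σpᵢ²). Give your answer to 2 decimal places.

Total N = 12+21+38+17+8+6+46+31+14+10+26 = 229, so the proportions are 0.0524, 0.0917, 0.1659, 0.0742, 0.0349, 0.0262, 0.2009, 0.1354, 0.0611, 0.0437, 0.1135 (working shown to 4 dp, full precision carried).
D = 0.0524² + 0.0917² + 0.1659² + 0.0742² + 0.0349² + 0.0262² + 0.2009² + 0.1354² + 0.0611² + 0.0437² + 0.1135² = 0.0027 + 0.0084 + 0.0275 + 0.0055 + 0.0012 + 0.0007 + 0.0404 + 0.0183 + 0.0037 + 0.0019 + 0.0129 = 0.1233.
So 1 − D = 0.8767, i.e. 0.88 to 2 decimal places.

0.88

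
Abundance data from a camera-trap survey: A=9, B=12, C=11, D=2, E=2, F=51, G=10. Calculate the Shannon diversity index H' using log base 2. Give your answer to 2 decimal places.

Total N = 9+12+11+2+2+51+10 = 97, so the proportions are 0.0928, 0.1237, 0.1134, 0.0206, 0.0206, 0.5258, 0.1031 (working shown to 4 dp, full precision carried).
Each pᵢ log₂ pᵢ term: 0.0928×(-3.4300)=-0.3182, 0.1237×(-3.0150)=-0.3730, 0.1134×(-3.1405)=-0.3561, 0.0206×(-5.5999)=-0.1155, 0.0206×(-5.5999)=-0.1155, 0.5258×(-0.9275)=-0.4876, 0.1031×(-3.2780)=-0.3379.
Sum = -2.1039, so H' = 2.10.

2.10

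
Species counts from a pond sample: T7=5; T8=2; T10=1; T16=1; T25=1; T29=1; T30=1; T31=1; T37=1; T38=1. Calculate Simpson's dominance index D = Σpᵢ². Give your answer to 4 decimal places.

0.1644

Total N = 5+2+1+1+1+1+1+1+1+1 = 15, so the proportions are 0.333333, 0.133333, 0.066667, 0.066667, 0.066667, 0.066667, 0.066667, 0.066667, 0.066667, 0.066667 (working shown to 6 dp, full precision carried).
D = 0.333333² + 0.133333² + 0.066667² + 0.066667² + 0.066667² + 0.066667² + 0.066667² + 0.066667² + 0.066667² + 0.066667² = 0.111111 + 0.017778 + 0.004444 + 0.004444 + 0.004444 + 0.004444 + 0.004444 + 0.004444 + 0.004444 + 0.004444 = 0.164444.
To 4 decimal places, D = 0.1644.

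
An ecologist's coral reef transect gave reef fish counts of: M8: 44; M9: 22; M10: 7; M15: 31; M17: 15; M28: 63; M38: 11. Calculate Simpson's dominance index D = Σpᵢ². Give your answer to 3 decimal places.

0.208

Total N = 44+22+7+31+15+63+11 = 193, so the proportions are 0.22798, 0.11399, 0.03627, 0.16062, 0.07772, 0.32642, 0.05699 (working shown to 5 dp, full precision carried).
D = 0.22798² + 0.11399² + 0.03627² + 0.16062² + 0.07772² + 0.32642² + 0.05699² = 0.05197 + 0.01299 + 0.00132 + 0.02580 + 0.00604 + 0.10655 + 0.00325 = 0.20793.
To 3 decimal places, D = 0.208.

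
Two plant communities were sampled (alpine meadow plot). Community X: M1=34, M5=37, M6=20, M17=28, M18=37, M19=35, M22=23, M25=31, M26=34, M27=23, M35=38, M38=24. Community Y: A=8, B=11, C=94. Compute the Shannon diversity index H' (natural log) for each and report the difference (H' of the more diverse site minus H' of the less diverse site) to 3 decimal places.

1.896

Community X: N=364, proportions 0.09341, 0.10165, 0.05495, 0.07692, 0.10165, 0.09615, 0.06319, 0.08516, 0.09341, 0.06319, 0.1044, 0.06593, giving H' = 2.46352 (working shown to 5 dp, full precision carried).
Community Y: N=113, proportions 0.0708, 0.09735, 0.83186, giving H' = 0.56737.
Difference = |2.46352 − 0.56737| = 1.89615, i.e. 1.896 to 3 decimal places.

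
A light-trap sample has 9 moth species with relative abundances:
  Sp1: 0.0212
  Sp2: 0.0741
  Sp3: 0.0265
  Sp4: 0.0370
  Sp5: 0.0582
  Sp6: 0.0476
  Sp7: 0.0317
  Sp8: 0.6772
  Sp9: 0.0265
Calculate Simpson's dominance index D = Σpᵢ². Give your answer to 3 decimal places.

0.474

D = 0.0212² + 0.0741² + 0.0265² + 0.037² + 0.0582² + 0.0476² + 0.0317² + 0.6772² + 0.0265² = 0.00045 + 0.00549 + 0.00070 + 0.00137 + 0.00339 + 0.00227 + 0.00100 + 0.45860 + 0.00070 = 0.47397 (working shown to 5 dp, full precision carried).
To 3 decimal places, D = 0.474.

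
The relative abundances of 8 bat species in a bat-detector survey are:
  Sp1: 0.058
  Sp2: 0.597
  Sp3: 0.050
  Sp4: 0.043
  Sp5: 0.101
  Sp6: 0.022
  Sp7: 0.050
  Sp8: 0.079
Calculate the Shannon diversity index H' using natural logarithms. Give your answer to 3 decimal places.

Each pᵢ ln pᵢ term (working shown to 5 dp, full precision carried): 0.058×(-2.84731)=-0.16514, 0.597×(-0.51584)=-0.30796, 0.05×(-2.99573)=-0.14979, 0.043×(-3.14656)=-0.13530, 0.101×(-2.29263)=-0.23156, 0.022×(-3.81671)=-0.08397, 0.05×(-2.99573)=-0.14979, 0.079×(-2.53831)=-0.20053.
Sum = -1.42402, so H' = 1.424.

1.424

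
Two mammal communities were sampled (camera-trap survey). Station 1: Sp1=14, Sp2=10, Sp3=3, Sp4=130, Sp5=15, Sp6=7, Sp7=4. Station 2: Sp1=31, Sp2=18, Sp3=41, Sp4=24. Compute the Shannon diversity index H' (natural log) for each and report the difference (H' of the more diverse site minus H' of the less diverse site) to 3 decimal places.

0.262

Station 1: N=183, proportions 0.0765, 0.05464, 0.01639, 0.71038, 0.08197, 0.03825, 0.02186, giving H' = 1.07924 (working shown to 5 dp, full precision carried).
Station 2: N=114, proportions 0.27193, 0.15789, 0.35965, 0.21053, giving H' = 1.34137.
Difference = |1.07924 − 1.34137| = 0.26213, i.e. 0.262 to 3 decimal places.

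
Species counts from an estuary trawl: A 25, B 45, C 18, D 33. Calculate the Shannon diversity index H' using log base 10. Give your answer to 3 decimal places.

0.578

Total N = 25+45+18+33 = 121, so the proportions are 0.20661, 0.3719, 0.14876, 0.27273 (working shown to 5 dp, full precision carried).
Each pᵢ log₁₀ pᵢ term: 0.20661×(-0.68485)=-0.14150, 0.3719×(-0.42957)=-0.15976, 0.14876×(-0.82751)=-0.12310, 0.27273×(-0.56427)=-0.15389.
Sum = -0.57825, so H' = 0.578.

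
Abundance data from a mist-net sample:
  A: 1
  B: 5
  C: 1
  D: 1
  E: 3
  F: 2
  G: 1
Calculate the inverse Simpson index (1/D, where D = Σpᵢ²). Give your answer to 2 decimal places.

4.67

Total N = 1+5+1+1+3+2+1 = 14, so the proportions are 0.071429, 0.357143, 0.071429, 0.071429, 0.214286, 0.142857, 0.071429 (working shown to 6 dp, full precision carried).
D = 0.071429² + 0.357143² + 0.071429² + 0.071429² + 0.214286² + 0.142857² + 0.071429² = 0.005102 + 0.127551 + 0.005102 + 0.005102 + 0.045918 + 0.020408 + 0.005102 = 0.214286.
So 1/D = 4.6667, i.e. 4.67 to 2 decimal places.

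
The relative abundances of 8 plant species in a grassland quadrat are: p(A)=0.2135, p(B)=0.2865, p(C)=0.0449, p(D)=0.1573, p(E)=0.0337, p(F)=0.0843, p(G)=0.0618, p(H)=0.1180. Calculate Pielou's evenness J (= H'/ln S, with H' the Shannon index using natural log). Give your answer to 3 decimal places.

0.897

H' = −Σ pᵢ ln pᵢ = −((-0.32967) + (-0.35813) + (-0.13934) + (-0.29094) + (-0.11425) + (-0.20851) + (-0.17204) + (-0.25217)) = 1.86505 (working shown to 5 dp, full precision carried).
With S = 8 species, ln S = 2.07944, so J = 1.86505/2.07944 = 0.89690, i.e. 0.897 to 3 decimal places.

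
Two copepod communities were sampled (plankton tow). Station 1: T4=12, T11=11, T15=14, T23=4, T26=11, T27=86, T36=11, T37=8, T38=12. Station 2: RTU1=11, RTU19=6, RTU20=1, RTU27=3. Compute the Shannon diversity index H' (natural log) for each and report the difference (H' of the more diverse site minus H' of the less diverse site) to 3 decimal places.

0.573

Station 1: N=169, proportions 0.07101, 0.06509, 0.08284, 0.02367, 0.06509, 0.50888, 0.06509, 0.04734, 0.07101, giving H' = 1.69221 (working shown to 5 dp, full precision carried).
Station 2: N=21, proportions 0.52381, 0.28571, 0.04762, 0.14286, giving H' = 1.11961.
Difference = |1.69221 − 1.11961| = 0.57260, i.e. 0.573 to 3 decimal places.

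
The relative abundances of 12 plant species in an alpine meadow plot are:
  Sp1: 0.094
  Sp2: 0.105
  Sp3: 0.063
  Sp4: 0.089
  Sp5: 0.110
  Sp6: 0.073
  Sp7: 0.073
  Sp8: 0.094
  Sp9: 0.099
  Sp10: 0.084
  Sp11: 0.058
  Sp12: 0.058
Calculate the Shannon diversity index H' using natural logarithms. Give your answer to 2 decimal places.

2.46

Each pᵢ ln pᵢ term (working shown to 4 dp, full precision carried): 0.094×(-2.3645)=-0.2223, 0.105×(-2.2538)=-0.2366, 0.063×(-2.7646)=-0.1742, 0.089×(-2.4191)=-0.2153, 0.11×(-2.2073)=-0.2428, 0.073×(-2.6173)=-0.1911, 0.073×(-2.6173)=-0.1911, 0.094×(-2.3645)=-0.2223, 0.099×(-2.3126)=-0.2290, 0.084×(-2.4769)=-0.2081, 0.058×(-2.8473)=-0.1651, 0.058×(-2.8473)=-0.1651.
Sum = -2.4629, so H' = 2.46.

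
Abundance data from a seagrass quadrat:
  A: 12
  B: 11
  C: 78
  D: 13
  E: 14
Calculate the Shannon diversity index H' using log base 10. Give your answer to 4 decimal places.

Total N = 12+11+78+13+14 = 128, so the proportions are 0.09375, 0.085938, 0.609375, 0.101562, 0.109375 (working shown to 6 dp, full precision carried).
Each pᵢ log₁₀ pᵢ term: 0.09375×(-1.028029)=-0.096378, 0.085938×(-1.065817)=-0.091594, 0.609375×(-0.215115)=-0.131086, 0.101562×(-0.993267)=-0.100879, 0.109375×(-0.961082)=-0.105118.
Sum = -0.525054, so H' = 0.5251.

0.5251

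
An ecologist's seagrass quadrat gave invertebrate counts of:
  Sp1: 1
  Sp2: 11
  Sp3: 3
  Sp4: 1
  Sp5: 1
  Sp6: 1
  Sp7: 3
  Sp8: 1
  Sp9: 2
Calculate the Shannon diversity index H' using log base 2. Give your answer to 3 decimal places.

2.520

Total N = 1+11+3+1+1+1+3+1+2 = 24, so the proportions are 0.04167, 0.45833, 0.125, 0.04167, 0.04167, 0.04167, 0.125, 0.04167, 0.08333 (working shown to 5 dp, full precision carried).
Each pᵢ log₂ pᵢ term: 0.04167×(-4.58496)=-0.19104, 0.45833×(-1.12553)=-0.51587, 0.125×(-3.00000)=-0.37500, 0.04167×(-4.58496)=-0.19104, 0.04167×(-4.58496)=-0.19104, 0.04167×(-4.58496)=-0.19104, 0.125×(-3.00000)=-0.37500, 0.04167×(-4.58496)=-0.19104, 0.08333×(-3.58496)=-0.29875.
Sum = -2.51982, so H' = 2.520.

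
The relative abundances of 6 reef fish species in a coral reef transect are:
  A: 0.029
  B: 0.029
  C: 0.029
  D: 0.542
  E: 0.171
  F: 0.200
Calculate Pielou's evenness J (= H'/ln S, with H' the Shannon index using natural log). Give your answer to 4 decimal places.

H' = −Σ pᵢ ln pᵢ = −((-0.102673) + (-0.102673) + (-0.102673) + (-0.331969) + (-0.302002) + (-0.321888)) = 1.263878 (working shown to 6 dp, full precision carried).
With S = 6 species, ln S = 1.791759, so J = 1.263878/1.791759 = 0.705384, i.e. 0.7054 to 4 decimal places.

0.7054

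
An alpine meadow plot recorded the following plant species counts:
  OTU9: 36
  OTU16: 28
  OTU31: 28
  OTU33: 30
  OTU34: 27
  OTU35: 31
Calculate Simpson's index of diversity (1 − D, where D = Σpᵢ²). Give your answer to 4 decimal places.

Total N = 36+28+28+30+27+31 = 180, so the proportions are 0.2, 0.155556, 0.155556, 0.166667, 0.15, 0.172222 (working shown to 6 dp, full precision carried).
D = 0.2² + 0.155556² + 0.155556² + 0.166667² + 0.15² + 0.172222² = 0.040000 + 0.024198 + 0.024198 + 0.027778 + 0.022500 + 0.029660 = 0.168333.
So 1 − D = 0.831667, i.e. 0.8317 to 4 decimal places.

0.8317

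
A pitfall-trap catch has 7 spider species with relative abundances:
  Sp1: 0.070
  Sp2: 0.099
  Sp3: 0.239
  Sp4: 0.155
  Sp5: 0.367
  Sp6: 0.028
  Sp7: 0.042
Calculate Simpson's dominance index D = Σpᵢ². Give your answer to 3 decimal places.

0.233

D = 0.07² + 0.099² + 0.239² + 0.155² + 0.367² + 0.028² + 0.042² = 0.00490 + 0.00980 + 0.05712 + 0.02403 + 0.13469 + 0.00078 + 0.00176 = 0.23308 (working shown to 5 dp, full precision carried).
To 3 decimal places, D = 0.233.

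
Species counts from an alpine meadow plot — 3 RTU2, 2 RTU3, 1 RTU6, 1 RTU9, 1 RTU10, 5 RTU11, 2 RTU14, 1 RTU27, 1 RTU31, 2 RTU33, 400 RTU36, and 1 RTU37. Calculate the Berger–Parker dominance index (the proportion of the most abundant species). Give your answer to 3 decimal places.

Total N = 3+2+1+1+1+5+2+1+1+2+400+1 = 420, so the proportions are 0.00714, 0.00476, 0.00238, 0.00238, 0.00238, 0.0119, 0.00476, 0.00238, 0.00238, 0.00476, 0.95238, 0.00238 (working shown to 5 dp, full precision carried).
The largest proportion is 0.95238, i.e. d = 0.952 to 3 decimal places.

0.952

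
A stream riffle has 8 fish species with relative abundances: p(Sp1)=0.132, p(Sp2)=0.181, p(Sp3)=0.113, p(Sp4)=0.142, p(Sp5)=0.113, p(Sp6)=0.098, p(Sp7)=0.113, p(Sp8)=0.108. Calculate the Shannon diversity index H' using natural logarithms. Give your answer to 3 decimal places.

Each pᵢ ln pᵢ term (working shown to 5 dp, full precision carried): 0.132×(-2.02495)=-0.26729, 0.181×(-1.70926)=-0.30938, 0.113×(-2.18037)=-0.24638, 0.142×(-1.95193)=-0.27717, 0.113×(-2.18037)=-0.24638, 0.098×(-2.32279)=-0.22763, 0.113×(-2.18037)=-0.24638, 0.108×(-2.22562)=-0.24037.
Sum = -2.06099, so H' = 2.061.

2.061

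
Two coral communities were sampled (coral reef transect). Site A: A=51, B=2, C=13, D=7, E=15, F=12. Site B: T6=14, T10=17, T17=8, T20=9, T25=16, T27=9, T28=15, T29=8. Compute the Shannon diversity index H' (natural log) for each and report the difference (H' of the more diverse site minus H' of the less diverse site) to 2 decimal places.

Site A: N=100, proportions 0.51, 0.02, 0.13, 0.07, 0.15, 0.12, giving H' = 1.4120 (working shown to 4 dp, full precision carried).
Site B: N=96, proportions 0.1458, 0.1771, 0.0833, 0.0938, 0.1667, 0.0938, 0.1562, 0.0833, giving H' = 2.0340.
Difference = |1.4120 − 2.0340| = 0.6220, i.e. 0.62 to 2 decimal places.

0.62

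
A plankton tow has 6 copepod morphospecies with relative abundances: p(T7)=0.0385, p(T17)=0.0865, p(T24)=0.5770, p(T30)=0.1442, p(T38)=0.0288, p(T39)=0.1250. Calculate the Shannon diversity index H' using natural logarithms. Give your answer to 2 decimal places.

Each pᵢ ln pᵢ term (working shown to 4 dp, full precision carried): 0.0385×(-3.2571)=-0.1254, 0.0865×(-2.4476)=-0.2117, 0.577×(-0.5499)=-0.3173, 0.1442×(-1.9366)=-0.2793, 0.0288×(-3.5474)=-0.1022, 0.125×(-2.0794)=-0.2599.
Sum = -1.2958, so H' = 1.30.

1.30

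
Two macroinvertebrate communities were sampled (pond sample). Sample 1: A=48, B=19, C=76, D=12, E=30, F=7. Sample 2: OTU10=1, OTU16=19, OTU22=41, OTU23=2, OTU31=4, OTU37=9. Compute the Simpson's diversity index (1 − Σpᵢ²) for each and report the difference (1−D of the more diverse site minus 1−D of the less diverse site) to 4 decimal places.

0.1126

Sample 1: N=192, proportions 0.25, 0.098958, 0.395833, 0.0625, 0.15625, 0.036458, giving 1−D = 0.741374 (working shown to 6 dp, full precision carried).
Sample 2: N=76, proportions 0.013158, 0.25, 0.539474, 0.026316, 0.052632, 0.118421, giving 1−D = 0.628809.
Difference = |0.741374 − 0.628809| = 0.112565, i.e. 0.1126 to 4 decimal places.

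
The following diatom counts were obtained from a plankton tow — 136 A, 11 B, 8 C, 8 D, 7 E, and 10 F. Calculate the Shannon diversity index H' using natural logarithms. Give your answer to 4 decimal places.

Total N = 136+11+8+8+7+10 = 180, so the proportions are 0.755556, 0.061111, 0.044444, 0.044444, 0.038889, 0.055556 (working shown to 6 dp, full precision carried).
Each pᵢ ln pᵢ term: 0.755556×(-0.280302)=-0.211784, 0.061111×(-2.795062)=-0.170809, 0.044444×(-3.113515)=-0.138378, 0.044444×(-3.113515)=-0.138378, 0.038889×(-3.247047)=-0.126274, 0.055556×(-2.890372)=-0.160576.
Sum = -0.946200, so H' = 0.9462.

0.9462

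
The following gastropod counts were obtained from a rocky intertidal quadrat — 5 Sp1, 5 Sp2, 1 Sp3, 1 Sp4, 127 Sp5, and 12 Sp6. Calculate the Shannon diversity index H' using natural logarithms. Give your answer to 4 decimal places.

Total N = 5+5+1+1+127+12 = 151, so the proportions are 0.033113, 0.033113, 0.006623, 0.006623, 0.84106, 0.07947 (working shown to 6 dp, full precision carried).
Each pᵢ ln pᵢ term: 0.033113×(-3.407842)=-0.112842, 0.033113×(-3.407842)=-0.112842, 0.006623×(-5.017280)=-0.033227, 0.006623×(-5.017280)=-0.033227, 0.84106×(-0.173093)=-0.145581, 0.07947×(-2.532373)=-0.201248.
Sum = -0.638968, so H' = 0.6390.

0.6390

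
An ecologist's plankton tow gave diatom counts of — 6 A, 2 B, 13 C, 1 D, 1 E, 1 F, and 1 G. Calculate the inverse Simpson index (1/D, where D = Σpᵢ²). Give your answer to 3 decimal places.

Total N = 6+2+13+1+1+1+1 = 25, so the proportions are 0.24, 0.08, 0.52, 0.04, 0.04, 0.04, 0.04 (working shown to 6 dp, full precision carried).
D = 0.24² + 0.08² + 0.52² + 0.04² + 0.04² + 0.04² + 0.04² = 0.057600 + 0.006400 + 0.270400 + 0.001600 + 0.001600 + 0.001600 + 0.001600 = 0.340800.
So 1/D = 2.93427, i.e. 2.934 to 3 decimal places.

2.934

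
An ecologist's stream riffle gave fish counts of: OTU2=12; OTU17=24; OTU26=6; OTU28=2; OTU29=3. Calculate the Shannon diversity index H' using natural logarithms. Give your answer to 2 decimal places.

1.26

Total N = 12+24+6+2+3 = 47, so the proportions are 0.2553, 0.5106, 0.1277, 0.0426, 0.0638 (working shown to 4 dp, full precision carried).
Each pᵢ ln pᵢ term: 0.2553×(-1.3652)=-0.3486, 0.5106×(-0.6721)=-0.3432, 0.1277×(-2.0584)=-0.2628, 0.0426×(-3.1570)=-0.1343, 0.0638×(-2.7515)=-0.1756.
Sum = -1.2645, so H' = 1.26.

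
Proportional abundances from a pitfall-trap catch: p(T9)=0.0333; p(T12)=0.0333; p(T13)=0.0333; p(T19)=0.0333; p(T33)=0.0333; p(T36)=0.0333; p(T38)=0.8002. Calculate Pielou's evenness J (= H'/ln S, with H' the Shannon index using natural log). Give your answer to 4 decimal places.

H' = −Σ pᵢ ln pᵢ = −((-0.113293) + (-0.113293) + (-0.113293) + (-0.113293) + (-0.113293) + (-0.113293) + (-0.178359)) = 0.858119 (working shown to 6 dp, full precision carried).
With S = 7 species, ln S = 1.945910, so J = 0.858119/1.945910 = 0.440986, i.e. 0.4410 to 4 decimal places.

0.4410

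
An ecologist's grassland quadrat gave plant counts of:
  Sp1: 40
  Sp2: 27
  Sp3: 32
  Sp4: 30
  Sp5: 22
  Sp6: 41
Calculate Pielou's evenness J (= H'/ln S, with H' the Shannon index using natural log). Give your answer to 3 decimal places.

0.987

Total N = 40+27+32+30+22+41 = 192, so the proportions are 0.20833, 0.14062, 0.16667, 0.15625, 0.11458, 0.21354 (working shown to 5 dp, full precision carried).
H' = −Σ pᵢ ln pᵢ = −((-0.32679) + (-0.27586) + (-0.29863) + (-0.29005) + (-0.24824) + (-0.32969)) = 1.76926.
With S = 6 species, ln S = 1.79176, so J = 1.76926/1.79176 = 0.98744, i.e. 0.987 to 3 decimal places.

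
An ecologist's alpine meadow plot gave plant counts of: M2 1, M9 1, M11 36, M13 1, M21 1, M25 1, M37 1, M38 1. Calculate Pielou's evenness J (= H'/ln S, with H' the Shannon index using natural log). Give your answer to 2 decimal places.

0.37

Total N = 1+1+36+1+1+1+1+1 = 43, so the proportions are 0.0233, 0.0233, 0.8372, 0.0233, 0.0233, 0.0233, 0.0233, 0.0233 (working shown to 4 dp, full precision carried).
H' = −Σ pᵢ ln pᵢ = −((-0.0875) + (-0.0875) + (-0.1488) + (-0.0875) + (-0.0875) + (-0.0875) + (-0.0875) + (-0.0875)) = 0.7610.
With S = 8 species, ln S = 2.0794, so J = 0.7610/2.0794 = 0.3660, i.e. 0.37 to 2 decimal places.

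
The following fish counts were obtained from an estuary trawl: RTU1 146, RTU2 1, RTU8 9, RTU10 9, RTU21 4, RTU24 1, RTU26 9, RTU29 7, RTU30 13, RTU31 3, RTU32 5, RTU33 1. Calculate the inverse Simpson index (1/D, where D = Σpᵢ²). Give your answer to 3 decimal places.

1.982

Total N = 146+1+9+9+4+1+9+7+13+3+5+1 = 208, so the proportions are 0.701923, 0.004808, 0.043269, 0.043269, 0.019231, 0.004808, 0.043269, 0.033654, 0.0625, 0.014423, 0.024038, 0.004808 (working shown to 6 dp, full precision carried).
D = 0.701923² + 0.004808² + 0.043269² + 0.043269² + 0.019231² + 0.004808² + 0.043269² + 0.033654² + 0.0625² + 0.014423² + 0.024038² + 0.004808² = 0.492696 + 0.000023 + 0.001872 + 0.001872 + 0.000370 + 0.000023 + 0.001872 + 0.001133 + 0.003906 + 0.000208 + 0.000578 + 0.000023 = 0.504577.
So 1/D = 1.98186, i.e. 1.982 to 3 decimal places.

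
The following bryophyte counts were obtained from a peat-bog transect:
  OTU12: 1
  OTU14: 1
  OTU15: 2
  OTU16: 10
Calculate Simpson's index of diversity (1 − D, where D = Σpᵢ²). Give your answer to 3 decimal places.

Total N = 1+1+2+10 = 14, so the proportions are 0.07143, 0.07143, 0.14286, 0.71429 (working shown to 5 dp, full precision carried).
D = 0.07143² + 0.07143² + 0.14286² + 0.71429² = 0.00510 + 0.00510 + 0.02041 + 0.51020 = 0.54082.
So 1 − D = 0.45918, i.e. 0.459 to 3 decimal places.

0.459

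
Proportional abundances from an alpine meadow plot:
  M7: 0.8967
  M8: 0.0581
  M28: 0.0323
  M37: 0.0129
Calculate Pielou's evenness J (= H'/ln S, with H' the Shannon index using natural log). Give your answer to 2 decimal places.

0.31

H' = −Σ pᵢ ln pᵢ = −((-0.0978) + (-0.1653) + (-0.1109) + (-0.0561)) = 0.4301 (working shown to 4 dp, full precision carried).
With S = 4 species, ln S = 1.3863, so J = 0.4301/1.3863 = 0.3102, i.e. 0.31 to 2 decimal places.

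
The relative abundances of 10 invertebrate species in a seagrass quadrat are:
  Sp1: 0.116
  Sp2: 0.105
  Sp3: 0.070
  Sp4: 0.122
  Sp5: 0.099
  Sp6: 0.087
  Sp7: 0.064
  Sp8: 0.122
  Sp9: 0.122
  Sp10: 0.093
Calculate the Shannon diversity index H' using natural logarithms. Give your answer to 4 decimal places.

Each pᵢ ln pᵢ term (working shown to 6 dp, full precision carried): 0.116×(-2.154165)=-0.249883, 0.105×(-2.253795)=-0.236648, 0.07×(-2.659260)=-0.186148, 0.122×(-2.103734)=-0.256656, 0.099×(-2.312635)=-0.228951, 0.087×(-2.441847)=-0.212441, 0.064×(-2.748872)=-0.175928, 0.122×(-2.103734)=-0.256656, 0.122×(-2.103734)=-0.256656, 0.093×(-2.375156)=-0.220889.
Sum = -2.280855, so H' = 2.2809.

2.2809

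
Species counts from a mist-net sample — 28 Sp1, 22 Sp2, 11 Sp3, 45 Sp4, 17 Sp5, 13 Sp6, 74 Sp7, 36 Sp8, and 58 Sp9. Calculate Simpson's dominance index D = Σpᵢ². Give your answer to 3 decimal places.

0.152

Total N = 28+22+11+45+17+13+74+36+58 = 304, so the proportions are 0.09211, 0.07237, 0.03618, 0.14803, 0.05592, 0.04276, 0.24342, 0.11842, 0.19079 (working shown to 5 dp, full precision carried).
D = 0.09211² + 0.07237² + 0.03618² + 0.14803² + 0.05592² + 0.04276² + 0.24342² + 0.11842² + 0.19079² = 0.00848 + 0.00524 + 0.00131 + 0.02191 + 0.00313 + 0.00183 + 0.05925 + 0.01402 + 0.03640 = 0.15158.
To 3 decimal places, D = 0.152.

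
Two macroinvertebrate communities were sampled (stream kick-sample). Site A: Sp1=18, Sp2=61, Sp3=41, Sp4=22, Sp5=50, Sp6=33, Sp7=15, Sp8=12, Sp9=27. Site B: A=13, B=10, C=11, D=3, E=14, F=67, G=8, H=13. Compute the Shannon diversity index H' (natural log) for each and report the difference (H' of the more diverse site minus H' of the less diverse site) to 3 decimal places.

Site A: N=279, proportions 0.064516, 0.218638, 0.146953, 0.078853, 0.179211, 0.11828, 0.053763, 0.043011, 0.096774, giving H' = 2.070414 (working shown to 6 dp, full precision carried).
Site B: N=139, proportions 0.093525, 0.071942, 0.079137, 0.021583, 0.100719, 0.482014, 0.057554, 0.093525, giving H' = 1.663366.
Difference = |2.070414 − 1.663366| = 0.407048, i.e. 0.407 to 3 decimal places.

0.407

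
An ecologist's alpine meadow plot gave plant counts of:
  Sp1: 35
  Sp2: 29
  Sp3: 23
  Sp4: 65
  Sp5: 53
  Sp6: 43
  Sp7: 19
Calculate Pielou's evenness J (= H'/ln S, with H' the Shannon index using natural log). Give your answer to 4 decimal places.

0.9588

Total N = 35+29+23+65+53+43+19 = 267, so the proportions are 0.131086, 0.108614, 0.086142, 0.243446, 0.198502, 0.161049, 0.071161 (working shown to 6 dp, full precision carried).
H' = −Σ pᵢ ln pᵢ = −((-0.266354) + (-0.241118) + (-0.211200) + (-0.343955) + (-0.320969) + (-0.294083) + (-0.188065)) = 1.865744.
With S = 7 species, ln S = 1.945910, so J = 1.865744/1.945910 = 0.958803, i.e. 0.9588 to 4 decimal places.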